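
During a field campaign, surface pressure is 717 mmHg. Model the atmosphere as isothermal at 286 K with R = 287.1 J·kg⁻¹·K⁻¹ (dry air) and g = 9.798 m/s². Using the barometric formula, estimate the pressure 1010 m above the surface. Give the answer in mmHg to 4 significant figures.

Scale height: H = RT/g = 287.1 × 286 / 9.798 = 8380.3 m.
Barometric formula: P = P₀ exp(−z/H).
z/H = 1010.0/8380.3 = 0.12052; exp(−0.12052) = 0.88646.
P = 717 × 0.88646 = 635.59 mmHg.

P ≈ 635.6 mmHg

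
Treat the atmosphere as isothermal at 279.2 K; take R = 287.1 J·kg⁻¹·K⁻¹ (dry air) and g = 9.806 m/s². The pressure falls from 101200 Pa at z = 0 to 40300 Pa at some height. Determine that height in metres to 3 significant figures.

z ≈ 7530 m

Scale height: H = RT/g = 287.1 × 279.2 / 9.806 = 8174.4 m.
Invert the barometric formula: z = H ln(P₀/P).
P₀/P = 101200/40300 = 2.5112; ln(2.5112) = 0.92076.
z = 8174.4 × 0.92076 = 7526.7 m.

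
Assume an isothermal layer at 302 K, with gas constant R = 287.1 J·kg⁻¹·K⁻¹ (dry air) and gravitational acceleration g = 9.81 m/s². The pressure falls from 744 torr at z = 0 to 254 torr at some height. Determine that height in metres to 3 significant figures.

Scale height: H = RT/g = 287.1 × 302 / 9.81 = 8838.3 m.
Invert the barometric formula: z = H ln(P₀/P).
P₀/P = 744/254 = 2.9291; ln(2.9291) = 1.0747.
z = 8838.3 × 1.0747 = 9498.5 m.

z ≈ 9500 m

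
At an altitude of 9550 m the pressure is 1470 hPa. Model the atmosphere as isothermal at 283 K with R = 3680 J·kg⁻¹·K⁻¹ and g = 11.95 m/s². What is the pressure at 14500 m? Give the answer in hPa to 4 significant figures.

Scale height: H = RT/g = 3680 × 283 / 11.95 = 87150 m.
Between two levels, P₂ = P₁ exp(−Δz/H) with Δz = z₂ − z₁.
Δz = 14500 − 9550.0 = 4950.0 m; Δz/H = 4950.0/87150 = 0.056799.
P₂ = 1470 × exp(−0.056799) = 1470 × 0.94478 = 1388.8 hPa.

P ≈ 1389 hPa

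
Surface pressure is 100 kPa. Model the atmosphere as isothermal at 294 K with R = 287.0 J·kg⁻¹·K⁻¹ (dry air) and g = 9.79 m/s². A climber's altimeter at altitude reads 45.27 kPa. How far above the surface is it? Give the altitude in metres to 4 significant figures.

z ≈ 6831 m

Scale height: H = RT/g = 287.0 × 294 / 9.79 = 8618.8 m.
Invert the barometric formula: z = H ln(P₀/P).
P₀/P = 100/45.27 = 2.2090; ln(2.2090) = 0.79254.
z = 8618.8 × 0.79254 = 6830.7 m.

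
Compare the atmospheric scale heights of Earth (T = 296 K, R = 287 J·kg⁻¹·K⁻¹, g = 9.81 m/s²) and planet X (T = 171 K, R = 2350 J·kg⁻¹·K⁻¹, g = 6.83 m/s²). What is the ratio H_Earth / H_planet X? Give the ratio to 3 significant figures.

H = RT/g for each body.
H_Earth = 287 × 296 / 9.81 = 8659.7 m.
H_planet X = 2350 × 171 / 6.83 = 58836 m.
H_Earth/H_planet X = 8659.7/58836 = 0.14718.

H_Earth/H_planet X ≈ 0.147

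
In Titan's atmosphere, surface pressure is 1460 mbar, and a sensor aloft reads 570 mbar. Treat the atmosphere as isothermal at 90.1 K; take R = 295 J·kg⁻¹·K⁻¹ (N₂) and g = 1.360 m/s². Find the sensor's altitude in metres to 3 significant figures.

z ≈ 18400 m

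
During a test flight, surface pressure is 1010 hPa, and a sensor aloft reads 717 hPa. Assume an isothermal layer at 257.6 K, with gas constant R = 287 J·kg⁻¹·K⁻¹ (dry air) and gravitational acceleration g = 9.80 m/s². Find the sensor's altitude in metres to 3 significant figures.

z ≈ 2580 m

Scale height: H = RT/g = 287 × 257.6 / 9.80 = 7544.0 m.
Invert the barometric formula: z = H ln(P₀/P).
P₀/P = 1010/717 = 1.4086; ln(1.4086) = 0.34260.
z = 7544.0 × 0.34260 = 2584.6 m.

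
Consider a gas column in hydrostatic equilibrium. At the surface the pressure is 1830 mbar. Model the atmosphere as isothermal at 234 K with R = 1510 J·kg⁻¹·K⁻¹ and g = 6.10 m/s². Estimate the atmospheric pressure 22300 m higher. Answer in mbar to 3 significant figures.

P ≈ 1250 mbar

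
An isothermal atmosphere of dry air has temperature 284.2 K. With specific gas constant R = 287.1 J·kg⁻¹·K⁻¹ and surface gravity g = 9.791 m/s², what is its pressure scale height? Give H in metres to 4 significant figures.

The scale height of an isothermal atmosphere is H = RT/g.
H = 287.1 × 284.2 / 9.791 = 81594/9.791 = 8333.6 m.

H ≈ 8334 m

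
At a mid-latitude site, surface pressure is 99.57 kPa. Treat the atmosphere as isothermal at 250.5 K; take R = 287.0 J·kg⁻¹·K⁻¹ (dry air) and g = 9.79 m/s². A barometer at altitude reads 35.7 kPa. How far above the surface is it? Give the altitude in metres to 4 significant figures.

z ≈ 7532 m

Scale height: H = RT/g = 287.0 × 250.5 / 9.79 = 7343.6 m.
Invert the barometric formula: z = H ln(P₀/P).
P₀/P = 99.57/35.7 = 2.7891; ln(2.7891) = 1.0257.
z = 7343.6 × 1.0257 = 7532.3 m.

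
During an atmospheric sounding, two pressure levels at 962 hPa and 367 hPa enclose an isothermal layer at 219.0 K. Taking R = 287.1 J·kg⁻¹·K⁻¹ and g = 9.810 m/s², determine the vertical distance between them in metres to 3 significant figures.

Δz ≈ 6180 m

Hypsometric equation: Δz = (R T̄/g) ln(P₁/P₂).
R T̄/g = 287.1 × 219.0 / 9.810 = 6409.3 m.
ln(962/367) = ln(2.6213) = 0.96367.
Δz = 6409.3 × 0.96367 = 6176.5 m.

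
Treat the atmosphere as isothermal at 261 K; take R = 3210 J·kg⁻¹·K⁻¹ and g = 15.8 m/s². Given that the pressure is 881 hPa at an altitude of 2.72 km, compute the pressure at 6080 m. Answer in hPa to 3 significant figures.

P ≈ 827 hPa

Scale height: H = RT/g = 3210 × 261 / 15.8 = 53026 m.
Between two levels, P₂ = P₁ exp(−Δz/H) with Δz = z₂ − z₁.
Δz = 6080.0 − 2720.0 = 3360.0 m; Δz/H = 3360.0/53026 = 0.063365.
P₂ = 881 × exp(−0.063365) = 881 × 0.93860 = 826.91 hPa.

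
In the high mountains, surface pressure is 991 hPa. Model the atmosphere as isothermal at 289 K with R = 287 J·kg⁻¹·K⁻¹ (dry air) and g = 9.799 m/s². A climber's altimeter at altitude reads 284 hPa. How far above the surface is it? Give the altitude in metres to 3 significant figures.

Scale height: H = RT/g = 287 × 289 / 9.799 = 8464.4 m.
Invert the barometric formula: z = H ln(P₀/P).
P₀/P = 991/284 = 3.4894; ln(3.4894) = 1.2497.
z = 8464.4 × 1.2497 = 10578 m.

z ≈ 10600 m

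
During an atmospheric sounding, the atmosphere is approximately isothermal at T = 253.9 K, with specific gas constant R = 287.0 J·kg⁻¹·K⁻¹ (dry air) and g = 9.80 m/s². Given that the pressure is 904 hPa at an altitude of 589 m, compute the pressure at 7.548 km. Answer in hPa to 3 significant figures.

Scale height: H = RT/g = 287.0 × 253.9 / 9.80 = 7435.6 m.
Between two levels, P₂ = P₁ exp(−Δz/H) with Δz = z₂ − z₁.
Δz = 7548.0 − 589.00 = 6959.0 m; Δz/H = 6959.0/7435.6 = 0.93590.
P₂ = 904 × exp(−0.93590) = 904 × 0.39223 = 354.58 hPa.

P ≈ 355 hPa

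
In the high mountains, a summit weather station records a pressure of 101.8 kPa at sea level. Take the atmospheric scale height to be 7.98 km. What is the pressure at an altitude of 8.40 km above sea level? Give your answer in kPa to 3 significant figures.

P ≈ 35.5 kPa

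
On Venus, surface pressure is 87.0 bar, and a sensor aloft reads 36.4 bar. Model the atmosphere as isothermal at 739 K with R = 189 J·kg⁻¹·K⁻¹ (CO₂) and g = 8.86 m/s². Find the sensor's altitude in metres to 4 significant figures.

Scale height: H = RT/g = 189 × 739 / 8.86 = 15764 m.
Invert the barometric formula: z = H ln(P₀/P).
P₀/P = 87.0/36.4 = 2.3901; ln(2.3901) = 0.87134.
z = 15764 × 0.87134 = 13736 m.

z ≈ 13740 m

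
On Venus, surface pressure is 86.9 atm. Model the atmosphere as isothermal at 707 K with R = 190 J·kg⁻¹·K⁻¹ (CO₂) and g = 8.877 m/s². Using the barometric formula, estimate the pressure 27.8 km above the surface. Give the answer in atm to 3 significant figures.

P ≈ 13.8 atm

Scale height: H = RT/g = 190 × 707 / 8.877 = 15132 m.
Barometric formula: P = P₀ exp(−z/H).
z/H = 27800/15132 = 1.8372; exp(−1.8372) = 0.15926.
P = 86.9 × 0.15926 = 13.840 atm.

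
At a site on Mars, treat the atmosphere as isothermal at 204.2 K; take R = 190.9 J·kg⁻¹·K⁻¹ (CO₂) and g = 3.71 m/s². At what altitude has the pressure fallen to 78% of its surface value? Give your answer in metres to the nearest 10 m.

Scale height: H = RT/g = 190.9 × 204.2 / 3.71 = 10507 m.
Set P/P₀ = exp(−z/H) = 0.78, so z = −H ln(0.78).
−ln(0.78) = 0.24846; z = 10507 × 0.24846 = 2610.6 m.

z ≈ 2610 m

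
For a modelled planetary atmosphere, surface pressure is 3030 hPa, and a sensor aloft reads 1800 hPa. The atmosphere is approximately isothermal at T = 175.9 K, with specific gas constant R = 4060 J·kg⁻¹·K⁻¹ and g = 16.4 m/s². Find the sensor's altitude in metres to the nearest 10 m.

z ≈ 22680 m

Scale height: H = RT/g = 4060 × 175.9 / 16.4 = 43546 m.
Invert the barometric formula: z = H ln(P₀/P).
P₀/P = 3030/1800 = 1.6833; ln(1.6833) = 0.52076.
z = 43546 × 0.52076 = 22677 m.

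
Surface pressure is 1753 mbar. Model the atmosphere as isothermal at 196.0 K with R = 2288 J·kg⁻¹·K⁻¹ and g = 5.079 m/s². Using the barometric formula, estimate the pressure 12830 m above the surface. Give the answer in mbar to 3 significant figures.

Scale height: H = RT/g = 2288 × 196.0 / 5.079 = 88295 m.
Barometric formula: P = P₀ exp(−z/H).
z/H = 12830/88295 = 0.14531; exp(−0.14531) = 0.86475.
P = 1753 × 0.86475 = 1515.9 mbar.

P ≈ 1520 mbar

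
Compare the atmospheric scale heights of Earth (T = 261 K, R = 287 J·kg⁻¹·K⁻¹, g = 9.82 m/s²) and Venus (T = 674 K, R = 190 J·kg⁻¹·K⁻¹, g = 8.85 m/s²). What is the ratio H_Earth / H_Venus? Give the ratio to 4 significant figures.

H = RT/g for each body.
H_Earth = 287 × 261 / 9.82 = 7628.0 m.
H_Venus = 190 × 674 / 8.85 = 14470 m.
H_Earth/H_Venus = 7628.0/14470 = 0.52716.

H_Earth/H_Venus ≈ 0.5272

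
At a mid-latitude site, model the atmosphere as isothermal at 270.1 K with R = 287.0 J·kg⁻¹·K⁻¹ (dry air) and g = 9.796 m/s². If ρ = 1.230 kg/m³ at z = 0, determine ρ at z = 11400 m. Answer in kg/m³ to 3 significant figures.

Scale height: H = RT/g = 287.0 × 270.1 / 9.796 = 7913.3 m.
In an isothermal atmosphere, density decays like pressure: ρ = ρ₀ exp(−z/H).
z/H = 11400/7913.3 = 1.4406; exp(−1.4406) = 0.23679.
ρ = 1.230 × 0.23679 = 0.29125 kg/m³.

ρ ≈ 0.291 kg/m³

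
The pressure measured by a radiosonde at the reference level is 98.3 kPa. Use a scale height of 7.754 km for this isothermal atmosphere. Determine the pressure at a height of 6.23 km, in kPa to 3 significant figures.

Barometric formula: P = P₀ exp(−z/H).
z/H = 6230.0/7754.0 = 0.80346; exp(−0.80346) = 0.44778.
P = 98.3 × 0.44778 = 44.017 kPa.

P ≈ 44.0 kPa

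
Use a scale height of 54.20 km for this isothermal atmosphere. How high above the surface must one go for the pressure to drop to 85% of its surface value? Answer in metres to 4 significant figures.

Set P/P₀ = exp(−z/H) = 0.85, so z = −H ln(0.85).
−ln(0.85) = 0.16252; z = 54200 × 0.16252 = 8808.6 m.

z ≈ 8809 m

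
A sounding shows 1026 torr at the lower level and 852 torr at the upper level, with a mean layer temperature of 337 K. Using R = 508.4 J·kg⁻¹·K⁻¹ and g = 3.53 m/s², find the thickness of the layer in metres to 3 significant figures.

Hypsometric equation: Δz = (R T̄/g) ln(P₁/P₂).
R T̄/g = 508.4 × 337 / 3.53 = 48536 m.
ln(1026/852) = ln(1.2042) = 0.18582.
Δz = 48536 × 0.18582 = 9019.0 m.

Δz ≈ 9020 m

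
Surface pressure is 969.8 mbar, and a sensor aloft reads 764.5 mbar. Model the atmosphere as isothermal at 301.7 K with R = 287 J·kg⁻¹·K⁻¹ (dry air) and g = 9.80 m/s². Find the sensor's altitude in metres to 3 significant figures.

Scale height: H = RT/g = 287 × 301.7 / 9.80 = 8835.5 m.
Invert the barometric formula: z = H ln(P₀/P).
P₀/P = 969.8/764.5 = 1.2685; ln(1.2685) = 0.23784.
z = 8835.5 × 0.23784 = 2101.4 m.

z ≈ 2100 m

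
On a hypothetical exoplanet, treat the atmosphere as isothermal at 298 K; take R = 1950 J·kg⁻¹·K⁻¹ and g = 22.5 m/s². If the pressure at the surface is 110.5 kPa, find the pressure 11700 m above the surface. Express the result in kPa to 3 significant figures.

P ≈ 70.2 kPa

Scale height: H = RT/g = 1950 × 298 / 22.5 = 25827 m.
Barometric formula: P = P₀ exp(−z/H).
z/H = 11700/25827 = 0.45301; exp(−0.45301) = 0.63571.
P = 110.5 × 0.63571 = 70.246 kPa.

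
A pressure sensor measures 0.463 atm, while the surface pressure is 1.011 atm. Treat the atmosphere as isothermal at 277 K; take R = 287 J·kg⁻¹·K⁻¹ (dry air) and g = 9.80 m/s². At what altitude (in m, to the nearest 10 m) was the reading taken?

z ≈ 6340 m

Scale height: H = RT/g = 287 × 277 / 9.80 = 8112.1 m.
Invert the barometric formula: z = H ln(P₀/P).
P₀/P = 1.011/0.463 = 2.1836; ln(2.1836) = 0.78097.
z = 8112.1 × 0.78097 = 6335.3 m.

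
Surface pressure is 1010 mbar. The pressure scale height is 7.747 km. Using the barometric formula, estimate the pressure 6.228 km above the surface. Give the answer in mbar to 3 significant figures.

P ≈ 452 mbar

Barometric formula: P = P₀ exp(−z/H).
z/H = 6228.0/7747.0 = 0.80392; exp(−0.80392) = 0.44757.
P = 1010 × 0.44757 = 452.05 mbar.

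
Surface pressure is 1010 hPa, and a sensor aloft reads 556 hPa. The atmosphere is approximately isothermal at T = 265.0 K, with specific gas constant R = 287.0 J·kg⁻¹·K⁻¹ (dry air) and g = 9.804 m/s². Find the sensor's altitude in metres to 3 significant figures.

z ≈ 4630 m

Scale height: H = RT/g = 287.0 × 265.0 / 9.804 = 7757.5 m.
Invert the barometric formula: z = H ln(P₀/P).
P₀/P = 1010/556 = 1.8165; ln(1.8165) = 0.59691.
z = 7757.5 × 0.59691 = 4630.5 m.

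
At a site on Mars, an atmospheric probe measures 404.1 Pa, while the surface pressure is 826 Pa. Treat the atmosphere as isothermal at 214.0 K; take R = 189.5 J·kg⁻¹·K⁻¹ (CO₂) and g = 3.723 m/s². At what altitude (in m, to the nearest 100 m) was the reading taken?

z ≈ 7800 m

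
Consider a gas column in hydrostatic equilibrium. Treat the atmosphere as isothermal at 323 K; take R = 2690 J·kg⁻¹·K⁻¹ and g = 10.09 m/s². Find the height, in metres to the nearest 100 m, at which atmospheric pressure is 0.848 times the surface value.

z ≈ 14200 m

Scale height: H = RT/g = 2690 × 323 / 10.09 = 86112 m.
Set P/P₀ = exp(−z/H) = 0.848, so z = −H ln(0.848).
−ln(0.848) = 0.16487; z = 86112 × 0.16487 = 14197 m.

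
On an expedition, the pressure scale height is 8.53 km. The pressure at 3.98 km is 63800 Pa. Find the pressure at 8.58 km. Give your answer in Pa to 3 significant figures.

P ≈ 37200 Pa

Between two levels, P₂ = P₁ exp(−Δz/H) with Δz = z₂ − z₁.
Δz = 8580.0 − 3980.0 = 4600.0 m; Δz/H = 4600.0/8530.0 = 0.53927.
P₂ = 63800 × exp(−0.53927) = 63800 × 0.58317 = 37206 Pa.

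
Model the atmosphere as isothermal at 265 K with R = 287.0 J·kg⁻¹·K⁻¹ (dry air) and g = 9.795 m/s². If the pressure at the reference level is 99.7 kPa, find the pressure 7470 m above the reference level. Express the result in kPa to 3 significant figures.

P ≈ 38.1 kPa

Scale height: H = RT/g = 287.0 × 265 / 9.795 = 7764.7 m.
Barometric formula: P = P₀ exp(−z/H).
z/H = 7470.0/7764.7 = 0.96205; exp(−0.96205) = 0.38211.
P = 99.7 × 0.38211 = 38.096 kPa.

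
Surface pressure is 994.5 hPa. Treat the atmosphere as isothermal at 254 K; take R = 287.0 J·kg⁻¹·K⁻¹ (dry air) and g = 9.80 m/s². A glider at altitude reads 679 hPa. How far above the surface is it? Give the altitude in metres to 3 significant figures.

z ≈ 2840 m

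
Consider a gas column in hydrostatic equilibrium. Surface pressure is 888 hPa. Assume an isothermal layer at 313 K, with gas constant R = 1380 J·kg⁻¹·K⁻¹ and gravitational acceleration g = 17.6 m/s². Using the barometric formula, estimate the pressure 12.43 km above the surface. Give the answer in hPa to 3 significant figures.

P ≈ 535 hPa

Scale height: H = RT/g = 1380 × 313 / 17.6 = 24542 m.
Barometric formula: P = P₀ exp(−z/H).
z/H = 12430/24542 = 0.50648; exp(−0.50648) = 0.60261.
P = 888 × 0.60261 = 535.12 hPa.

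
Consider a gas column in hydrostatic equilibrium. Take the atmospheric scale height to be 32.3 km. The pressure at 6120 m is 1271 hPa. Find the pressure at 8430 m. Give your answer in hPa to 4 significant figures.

P ≈ 1183 hPa

Between two levels, P₂ = P₁ exp(−Δz/H) with Δz = z₂ − z₁.
Δz = 8430.0 − 6120.0 = 2310.0 m; Δz/H = 2310.0/32300 = 0.071517.
P₂ = 1271 × exp(−0.071517) = 1271 × 0.93098 = 1183.3 hPa.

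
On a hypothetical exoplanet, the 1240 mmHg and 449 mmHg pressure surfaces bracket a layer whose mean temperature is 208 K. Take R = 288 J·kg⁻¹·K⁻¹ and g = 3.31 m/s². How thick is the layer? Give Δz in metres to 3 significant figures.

Δz ≈ 18400 m

Hypsometric equation: Δz = (R T̄/g) ln(P₁/P₂).
R T̄/g = 288 × 208 / 3.31 = 18098 m.
ln(1240/449) = ln(2.7617) = 1.0158.
Δz = 18098 × 1.0158 = 18384 m.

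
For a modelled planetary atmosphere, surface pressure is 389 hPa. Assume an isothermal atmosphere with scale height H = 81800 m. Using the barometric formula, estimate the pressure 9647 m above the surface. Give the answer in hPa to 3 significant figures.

P ≈ 346 hPa

Barometric formula: P = P₀ exp(−z/H).
z/H = 9647.0/81800 = 0.11793; exp(−0.11793) = 0.88876.
P = 389 × 0.88876 = 345.73 hPa.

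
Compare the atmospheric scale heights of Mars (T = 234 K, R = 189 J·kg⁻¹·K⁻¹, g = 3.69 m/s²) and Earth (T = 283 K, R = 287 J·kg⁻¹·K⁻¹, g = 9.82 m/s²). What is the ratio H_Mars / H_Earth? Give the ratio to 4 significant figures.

H = RT/g for each body.
H_Mars = 189 × 234 / 3.69 = 11985 m.
H_Earth = 287 × 283 / 9.82 = 8271.0 m.
H_Mars/H_Earth = 11985/8271.0 = 1.4490.

H_Mars/H_Earth ≈ 1.449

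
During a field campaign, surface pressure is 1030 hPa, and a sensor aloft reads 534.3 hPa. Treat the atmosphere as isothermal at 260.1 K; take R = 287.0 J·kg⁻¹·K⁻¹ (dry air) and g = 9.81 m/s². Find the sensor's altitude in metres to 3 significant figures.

z ≈ 4990 m

Scale height: H = RT/g = 287.0 × 260.1 / 9.81 = 7609.4 m.
Invert the barometric formula: z = H ln(P₀/P).
P₀/P = 1030/534.3 = 1.9278; ln(1.9278) = 0.65638.
z = 7609.4 × 0.65638 = 4994.7 m.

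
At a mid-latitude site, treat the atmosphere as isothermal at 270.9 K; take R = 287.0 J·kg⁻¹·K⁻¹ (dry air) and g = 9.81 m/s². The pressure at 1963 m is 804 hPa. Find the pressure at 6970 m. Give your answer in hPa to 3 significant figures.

Scale height: H = RT/g = 287.0 × 270.9 / 9.81 = 7925.4 m.
Between two levels, P₂ = P₁ exp(−Δz/H) with Δz = z₂ − z₁.
Δz = 6970.0 − 1963.0 = 5007.0 m; Δz/H = 5007.0/7925.4 = 0.63177.
P₂ = 804 × exp(−0.63177) = 804 × 0.53165 = 427.45 hPa.

P ≈ 427 hPa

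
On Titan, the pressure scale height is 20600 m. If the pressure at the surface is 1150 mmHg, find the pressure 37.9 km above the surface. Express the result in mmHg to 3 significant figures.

P ≈ 183 mmHg

Barometric formula: P = P₀ exp(−z/H).
z/H = 37900/20600 = 1.8398; exp(−1.8398) = 0.15885.
P = 1150 × 0.15885 = 182.68 mmHg.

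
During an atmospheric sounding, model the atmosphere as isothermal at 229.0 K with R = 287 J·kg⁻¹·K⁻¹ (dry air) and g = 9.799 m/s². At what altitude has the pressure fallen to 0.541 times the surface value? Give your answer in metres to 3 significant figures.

z ≈ 4120 m

Scale height: H = RT/g = 287 × 229.0 / 9.799 = 6707.1 m.
Set P/P₀ = exp(−z/H) = 0.541, so z = −H ln(0.541).
−ln(0.541) = 0.61434; z = 6707.1 × 0.61434 = 4120.4 m.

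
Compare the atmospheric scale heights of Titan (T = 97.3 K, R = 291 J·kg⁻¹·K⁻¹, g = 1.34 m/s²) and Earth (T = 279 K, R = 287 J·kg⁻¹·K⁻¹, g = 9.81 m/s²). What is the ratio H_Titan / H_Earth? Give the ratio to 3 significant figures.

H_Titan/H_Earth ≈ 2.59

H = RT/g for each body.
H_Titan = 291 × 97.3 / 1.34 = 21130 m.
H_Earth = 287 × 279 / 9.81 = 8162.4 m.
H_Titan/H_Earth = 21130/8162.4 = 2.5887.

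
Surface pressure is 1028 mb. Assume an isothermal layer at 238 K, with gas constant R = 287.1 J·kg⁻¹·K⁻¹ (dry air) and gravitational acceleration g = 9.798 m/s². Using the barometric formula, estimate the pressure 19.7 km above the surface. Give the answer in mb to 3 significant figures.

P ≈ 61.0 mb

Scale height: H = RT/g = 287.1 × 238 / 9.798 = 6973.9 m.
Barometric formula: P = P₀ exp(−z/H).
z/H = 19700/6973.9 = 2.8248; exp(−2.8248) = 0.059321.
P = 1028 × 0.059321 = 60.982 mb.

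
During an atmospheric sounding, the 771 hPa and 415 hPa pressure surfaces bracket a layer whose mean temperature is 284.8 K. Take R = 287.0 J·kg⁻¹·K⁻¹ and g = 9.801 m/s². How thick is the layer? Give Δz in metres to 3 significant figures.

Hypsometric equation: Δz = (R T̄/g) ln(P₁/P₂).
R T̄/g = 287.0 × 284.8 / 9.801 = 8339.7 m.
ln(771/415) = ln(1.8578) = 0.61939.
Δz = 8339.7 × 0.61939 = 5165.5 m.

Δz ≈ 5170 m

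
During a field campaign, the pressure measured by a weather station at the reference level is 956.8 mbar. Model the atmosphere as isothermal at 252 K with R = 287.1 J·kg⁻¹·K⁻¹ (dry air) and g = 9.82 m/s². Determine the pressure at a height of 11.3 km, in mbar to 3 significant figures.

P ≈ 206 mbar

Scale height: H = RT/g = 287.1 × 252 / 9.82 = 7367.5 m.
Barometric formula: P = P₀ exp(−z/H).
z/H = 11300/7367.5 = 1.5338; exp(−1.5338) = 0.21571.
P = 956.8 × 0.21571 = 206.39 mbar.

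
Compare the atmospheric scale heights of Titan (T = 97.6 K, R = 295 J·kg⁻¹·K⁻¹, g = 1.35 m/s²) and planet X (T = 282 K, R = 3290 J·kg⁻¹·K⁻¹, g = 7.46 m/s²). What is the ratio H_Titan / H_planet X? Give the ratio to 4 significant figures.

H = RT/g for each body.
H_Titan = 295 × 97.6 / 1.35 = 21327 m.
H_planet X = 3290 × 282 / 7.46 = 124370 m.
H_Titan/H_planet X = 21327/124370 = 0.17148.

H_Titan/H_planet X ≈ 0.1715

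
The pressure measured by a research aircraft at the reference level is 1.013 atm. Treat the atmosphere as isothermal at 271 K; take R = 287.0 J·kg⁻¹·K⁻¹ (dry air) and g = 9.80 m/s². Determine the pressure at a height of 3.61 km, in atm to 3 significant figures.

Scale height: H = RT/g = 287.0 × 271 / 9.80 = 7936.4 m.
Barometric formula: P = P₀ exp(−z/H).
z/H = 3610.0/7936.4 = 0.45487; exp(−0.45487) = 0.63453.
P = 1.013 × 0.63453 = 0.64278 atm.

P ≈ 0.643 atm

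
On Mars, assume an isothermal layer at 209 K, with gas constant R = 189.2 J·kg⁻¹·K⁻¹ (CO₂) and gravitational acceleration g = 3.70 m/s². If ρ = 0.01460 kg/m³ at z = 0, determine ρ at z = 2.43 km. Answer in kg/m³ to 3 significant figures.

Scale height: H = RT/g = 189.2 × 209 / 3.70 = 10687 m.
In an isothermal atmosphere, density decays like pressure: ρ = ρ₀ exp(−z/H).
z/H = 2430.0/10687 = 0.22738; exp(−0.22738) = 0.79662.
ρ = 0.01460 × 0.79662 = 0.011631 kg/m³.

ρ ≈ 0.0116 kg/m³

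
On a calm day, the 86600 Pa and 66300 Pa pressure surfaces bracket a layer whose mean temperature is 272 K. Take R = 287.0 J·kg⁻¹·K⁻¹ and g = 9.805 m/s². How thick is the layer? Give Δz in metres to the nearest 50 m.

Δz ≈ 2150 m

Hypsometric equation: Δz = (R T̄/g) ln(P₁/P₂).
R T̄/g = 287.0 × 272 / 9.805 = 7961.7 m.
ln(86600/66300) = ln(1.3062) = 0.26712.
Δz = 7961.7 × 0.26712 = 2126.7 m.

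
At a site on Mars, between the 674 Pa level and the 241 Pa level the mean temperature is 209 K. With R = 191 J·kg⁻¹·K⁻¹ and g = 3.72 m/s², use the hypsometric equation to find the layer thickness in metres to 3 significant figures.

Δz ≈ 11000 m

Hypsometric equation: Δz = (R T̄/g) ln(P₁/P₂).
R T̄/g = 191 × 209 / 3.72 = 10731 m.
ln(674/241) = ln(2.7967) = 1.0284.
Δz = 10731 × 1.0284 = 11036 m.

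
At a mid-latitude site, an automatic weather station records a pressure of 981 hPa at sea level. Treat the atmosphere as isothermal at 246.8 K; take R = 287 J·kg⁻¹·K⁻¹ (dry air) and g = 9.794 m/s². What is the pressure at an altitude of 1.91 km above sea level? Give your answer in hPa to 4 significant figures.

Scale height: H = RT/g = 287 × 246.8 / 9.794 = 7232.1 m.
Barometric formula: P = P₀ exp(−z/H).
z/H = 1910.0/7232.1 = 0.26410; exp(−0.26410) = 0.76790.
P = 981 × 0.76790 = 753.31 hPa.

P ≈ 753.3 hPa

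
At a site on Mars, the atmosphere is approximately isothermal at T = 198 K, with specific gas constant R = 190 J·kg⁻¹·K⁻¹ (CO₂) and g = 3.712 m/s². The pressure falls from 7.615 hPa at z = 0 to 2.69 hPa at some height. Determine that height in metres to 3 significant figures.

Scale height: H = RT/g = 190 × 198 / 3.712 = 10135 m.
Invert the barometric formula: z = H ln(P₀/P).
P₀/P = 7.615/2.69 = 2.8309; ln(2.8309) = 1.0406.
z = 10135 × 1.0406 = 10546 m.

z ≈ 10500 m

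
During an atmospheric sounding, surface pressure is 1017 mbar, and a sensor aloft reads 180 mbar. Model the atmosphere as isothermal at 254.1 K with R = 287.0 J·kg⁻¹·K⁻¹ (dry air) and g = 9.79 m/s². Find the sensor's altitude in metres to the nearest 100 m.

Scale height: H = RT/g = 287.0 × 254.1 / 9.79 = 7449.1 m.
Invert the barometric formula: z = H ln(P₀/P).
P₀/P = 1017/180 = 5.6500; ln(5.6500) = 1.7317.
z = 7449.1 × 1.7317 = 12900 m.

z ≈ 12900 m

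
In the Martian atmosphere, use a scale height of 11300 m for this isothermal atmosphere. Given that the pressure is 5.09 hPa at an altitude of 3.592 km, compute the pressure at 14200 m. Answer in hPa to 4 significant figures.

P ≈ 1.991 hPa

Between two levels, P₂ = P₁ exp(−Δz/H) with Δz = z₂ − z₁.
Δz = 14200 − 3592.0 = 10608 m; Δz/H = 10608/11300 = 0.93876.
P₂ = 5.09 × exp(−0.93876) = 5.09 × 0.39111 = 1.9907 hPa.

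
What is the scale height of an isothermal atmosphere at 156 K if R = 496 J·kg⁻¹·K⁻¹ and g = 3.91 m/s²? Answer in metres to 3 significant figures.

H ≈ 19800 m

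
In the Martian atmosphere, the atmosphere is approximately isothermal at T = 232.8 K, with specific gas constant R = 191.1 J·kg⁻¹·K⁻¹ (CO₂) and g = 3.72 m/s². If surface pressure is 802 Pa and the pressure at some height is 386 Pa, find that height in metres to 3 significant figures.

z ≈ 8750 m

Scale height: H = RT/g = 191.1 × 232.8 / 3.72 = 11959 m.
Invert the barometric formula: z = H ln(P₀/P).
P₀/P = 802/386 = 2.0777; ln(2.0777) = 0.73126.
z = 11959 × 0.73126 = 8745.1 m.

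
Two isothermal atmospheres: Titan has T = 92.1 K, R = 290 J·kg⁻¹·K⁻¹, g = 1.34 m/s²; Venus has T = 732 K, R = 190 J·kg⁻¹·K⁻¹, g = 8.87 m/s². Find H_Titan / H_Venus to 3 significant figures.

H = RT/g for each body.
H_Titan = 290 × 92.1 / 1.34 = 19932 m.
H_Venus = 190 × 732 / 8.87 = 15680 m.
H_Titan/H_Venus = 19932/15680 = 1.2712.

H_Titan/H_Venus ≈ 1.27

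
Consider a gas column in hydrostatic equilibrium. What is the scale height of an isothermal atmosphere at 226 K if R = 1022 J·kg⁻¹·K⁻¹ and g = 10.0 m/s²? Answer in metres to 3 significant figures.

H ≈ 23100 m

The scale height of an isothermal atmosphere is H = RT/g.
H = 1022 × 226 / 10.0 = 230970/10.0 = 23097 m.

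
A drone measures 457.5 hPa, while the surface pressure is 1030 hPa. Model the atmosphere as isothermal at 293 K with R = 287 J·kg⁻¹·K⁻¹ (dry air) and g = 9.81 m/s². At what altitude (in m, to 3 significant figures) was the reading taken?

Scale height: H = RT/g = 287 × 293 / 9.81 = 8572.0 m.
Invert the barometric formula: z = H ln(P₀/P).
P₀/P = 1030/457.5 = 2.2514; ln(2.2514) = 0.81155.
z = 8572.0 × 0.81155 = 6956.6 m.

z ≈ 6960 m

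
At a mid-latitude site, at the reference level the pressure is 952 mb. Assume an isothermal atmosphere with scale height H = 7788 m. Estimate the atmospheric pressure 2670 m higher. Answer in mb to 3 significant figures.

Barometric formula: P = P₀ exp(−z/H).
z/H = 2670.0/7788.0 = 0.34284; exp(−0.34284) = 0.70975.
P = 952 × 0.70975 = 675.68 mb.

P ≈ 676 mb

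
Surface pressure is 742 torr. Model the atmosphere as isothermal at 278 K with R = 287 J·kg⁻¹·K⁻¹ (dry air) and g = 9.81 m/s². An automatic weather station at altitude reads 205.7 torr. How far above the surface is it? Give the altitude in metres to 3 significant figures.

Scale height: H = RT/g = 287 × 278 / 9.81 = 8133.1 m.
Invert the barometric formula: z = H ln(P₀/P).
P₀/P = 742/205.7 = 3.6072; ln(3.6072) = 1.2829.
z = 8133.1 × 1.2829 = 10434 m.

z ≈ 10400 m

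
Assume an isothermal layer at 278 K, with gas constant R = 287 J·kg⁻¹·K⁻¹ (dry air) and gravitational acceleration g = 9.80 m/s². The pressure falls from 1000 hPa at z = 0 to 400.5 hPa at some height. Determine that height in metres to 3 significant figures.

Scale height: H = RT/g = 287 × 278 / 9.80 = 8141.4 m.
Invert the barometric formula: z = H ln(P₀/P).
P₀/P = 1000/400.5 = 2.4969; ln(2.4969) = 0.91505.
z = 8141.4 × 0.91505 = 7449.8 m.

z ≈ 7450 m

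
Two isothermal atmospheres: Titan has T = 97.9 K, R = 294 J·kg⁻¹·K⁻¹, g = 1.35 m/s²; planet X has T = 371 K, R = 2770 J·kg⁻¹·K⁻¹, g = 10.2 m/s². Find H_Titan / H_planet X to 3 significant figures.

H = RT/g for each body.
H_Titan = 294 × 97.9 / 1.35 = 21320 m.
H_planet X = 2770 × 371 / 10.2 = 100750 m.
H_Titan/H_planet X = 21320/100750 = 0.21161.

H_Titan/H_planet X ≈ 0.212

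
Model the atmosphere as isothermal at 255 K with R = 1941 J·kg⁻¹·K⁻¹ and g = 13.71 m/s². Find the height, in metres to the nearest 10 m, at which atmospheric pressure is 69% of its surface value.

Scale height: H = RT/g = 1941 × 255 / 13.71 = 36102 m.
Set P/P₀ = exp(−z/H) = 0.69, so z = −H ln(0.69).
−ln(0.69) = 0.37106; z = 36102 × 0.37106 = 13396 m.

z ≈ 13400 m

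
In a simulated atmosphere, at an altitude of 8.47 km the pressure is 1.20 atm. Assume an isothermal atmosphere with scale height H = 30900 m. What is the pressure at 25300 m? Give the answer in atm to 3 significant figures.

Between two levels, P₂ = P₁ exp(−Δz/H) with Δz = z₂ − z₁.
Δz = 25300 − 8470.0 = 16830 m; Δz/H = 16830/30900 = 0.54466.
P₂ = 1.20 × exp(−0.54466) = 1.20 × 0.58004 = 0.69605 atm.

P ≈ 0.696 atm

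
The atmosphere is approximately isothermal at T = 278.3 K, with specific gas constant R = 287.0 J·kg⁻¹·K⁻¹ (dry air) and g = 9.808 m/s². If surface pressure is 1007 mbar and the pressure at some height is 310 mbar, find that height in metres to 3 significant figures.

Scale height: H = RT/g = 287.0 × 278.3 / 9.808 = 8143.6 m.
Invert the barometric formula: z = H ln(P₀/P).
P₀/P = 1007/310 = 3.2484; ln(3.2484) = 1.1782.
z = 8143.6 × 1.1782 = 9594.8 m.

z ≈ 9590 m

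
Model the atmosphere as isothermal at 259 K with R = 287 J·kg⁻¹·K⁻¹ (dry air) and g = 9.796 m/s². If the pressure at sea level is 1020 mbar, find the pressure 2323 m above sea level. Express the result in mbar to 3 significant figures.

Scale height: H = RT/g = 287 × 259 / 9.796 = 7588.1 m.
Barometric formula: P = P₀ exp(−z/H).
z/H = 2323.0/7588.1 = 0.30614; exp(−0.30614) = 0.73628.
P = 1020 × 0.73628 = 751.01 mbar.

P ≈ 751 mbar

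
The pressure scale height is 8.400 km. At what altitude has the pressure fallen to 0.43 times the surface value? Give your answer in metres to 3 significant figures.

Set P/P₀ = exp(−z/H) = 0.43, so z = −H ln(0.43).
−ln(0.43) = 0.84397; z = 8400.0 × 0.84397 = 7089.3 m.

z ≈ 7090 m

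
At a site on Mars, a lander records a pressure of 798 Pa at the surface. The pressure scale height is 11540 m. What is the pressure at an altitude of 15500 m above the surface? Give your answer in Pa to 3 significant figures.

Barometric formula: P = P₀ exp(−z/H).
z/H = 15500/11540 = 1.3432; exp(−1.3432) = 0.26101.
P = 798 × 0.26101 = 208.29 Pa.

P ≈ 208 Pa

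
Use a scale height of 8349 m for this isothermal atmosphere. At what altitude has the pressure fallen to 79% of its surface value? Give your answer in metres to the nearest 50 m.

z ≈ 1950 m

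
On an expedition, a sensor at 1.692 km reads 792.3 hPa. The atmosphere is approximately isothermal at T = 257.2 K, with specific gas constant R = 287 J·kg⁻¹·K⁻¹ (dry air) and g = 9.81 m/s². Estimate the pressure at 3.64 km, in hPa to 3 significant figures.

P ≈ 612 hPa

Scale height: H = RT/g = 287 × 257.2 / 9.81 = 7524.6 m.
Between two levels, P₂ = P₁ exp(−Δz/H) with Δz = z₂ − z₁.
Δz = 3640.0 − 1692.0 = 1948.0 m; Δz/H = 1948.0/7524.6 = 0.25888.
P₂ = 792.3 × exp(−0.25888) = 792.3 × 0.77192 = 611.59 hPa.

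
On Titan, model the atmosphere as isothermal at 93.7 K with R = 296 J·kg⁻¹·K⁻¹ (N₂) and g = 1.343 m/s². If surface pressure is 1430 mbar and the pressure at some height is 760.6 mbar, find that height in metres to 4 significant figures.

z ≈ 13040 m

Scale height: H = RT/g = 296 × 93.7 / 1.343 = 20652 m.
Invert the barometric formula: z = H ln(P₀/P).
P₀/P = 1430/760.6 = 1.8801; ln(1.8801) = 0.63132.
z = 20652 × 0.63132 = 13038 m.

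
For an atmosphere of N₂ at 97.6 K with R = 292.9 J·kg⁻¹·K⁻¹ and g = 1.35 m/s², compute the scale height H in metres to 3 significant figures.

H ≈ 21200 m

The scale height of an isothermal atmosphere is H = RT/g.
H = 292.9 × 97.6 / 1.35 = 28587/1.35 = 21176 m.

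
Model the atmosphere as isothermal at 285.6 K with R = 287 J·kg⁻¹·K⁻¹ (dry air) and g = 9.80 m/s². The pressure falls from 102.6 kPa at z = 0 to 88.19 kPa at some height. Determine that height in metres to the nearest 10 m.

z ≈ 1270 m

Scale height: H = RT/g = 287 × 285.6 / 9.80 = 8364.0 m.
Invert the barometric formula: z = H ln(P₀/P).
P₀/P = 102.6/88.19 = 1.1634; ln(1.1634) = 0.15135.
z = 8364.0 × 0.15135 = 1265.9 m.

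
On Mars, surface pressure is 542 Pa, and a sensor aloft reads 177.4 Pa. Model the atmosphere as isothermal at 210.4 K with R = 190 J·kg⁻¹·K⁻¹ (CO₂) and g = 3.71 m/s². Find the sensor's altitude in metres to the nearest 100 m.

z ≈ 12000 m

Scale height: H = RT/g = 190 × 210.4 / 3.71 = 10775 m.
Invert the barometric formula: z = H ln(P₀/P).
P₀/P = 542/177.4 = 3.0552; ln(3.0552) = 1.1168.
z = 10775 × 1.1168 = 12034 m.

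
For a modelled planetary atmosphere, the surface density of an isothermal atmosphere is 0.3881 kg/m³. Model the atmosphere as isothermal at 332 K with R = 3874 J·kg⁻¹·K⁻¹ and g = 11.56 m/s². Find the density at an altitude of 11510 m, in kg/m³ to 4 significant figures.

Scale height: H = RT/g = 3874 × 332 / 11.56 = 111260 m.
In an isothermal atmosphere, density decays like pressure: ρ = ρ₀ exp(−z/H).
z/H = 11510/111260 = 0.10345; exp(−0.10345) = 0.90172.
ρ = 0.3881 × 0.90172 = 0.34996 kg/m³.

ρ ≈ 0.3500 kg/m³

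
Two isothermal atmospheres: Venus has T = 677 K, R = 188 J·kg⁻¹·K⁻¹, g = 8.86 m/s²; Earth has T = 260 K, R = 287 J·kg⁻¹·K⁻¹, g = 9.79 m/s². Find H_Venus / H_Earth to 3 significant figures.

H = RT/g for each body.
H_Venus = 188 × 677 / 8.86 = 14365 m.
H_Earth = 287 × 260 / 9.79 = 7622.1 m.
H_Venus/H_Earth = 14365/7622.1 = 1.8847.

H_Venus/H_Earth ≈ 1.88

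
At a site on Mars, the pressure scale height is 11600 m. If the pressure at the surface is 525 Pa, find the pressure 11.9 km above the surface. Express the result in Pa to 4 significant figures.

Barometric formula: P = P₀ exp(−z/H).
z/H = 11900/11600 = 1.0259; exp(−1.0259) = 0.35847.
P = 525 × 0.35847 = 188.20 Pa.

P ≈ 188.2 Pa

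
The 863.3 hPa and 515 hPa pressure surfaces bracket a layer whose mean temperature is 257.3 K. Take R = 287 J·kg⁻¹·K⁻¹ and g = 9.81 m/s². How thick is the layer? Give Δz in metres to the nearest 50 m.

Δz ≈ 3900 m

Hypsometric equation: Δz = (R T̄/g) ln(P₁/P₂).
R T̄/g = 287 × 257.3 / 9.81 = 7527.5 m.
ln(863.3/515) = ln(1.6763) = 0.51659.
Δz = 7527.5 × 0.51659 = 3888.6 m.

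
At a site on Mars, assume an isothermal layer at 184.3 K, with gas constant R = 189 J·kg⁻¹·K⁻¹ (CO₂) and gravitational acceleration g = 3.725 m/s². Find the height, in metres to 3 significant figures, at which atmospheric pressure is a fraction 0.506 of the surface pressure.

z ≈ 6370 m

Scale height: H = RT/g = 189 × 184.3 / 3.725 = 9351.1 m.
Set P/P₀ = exp(−z/H) = 0.506, so z = −H ln(0.506).
−ln(0.506) = 0.68122; z = 9351.1 × 0.68122 = 6370.2 m.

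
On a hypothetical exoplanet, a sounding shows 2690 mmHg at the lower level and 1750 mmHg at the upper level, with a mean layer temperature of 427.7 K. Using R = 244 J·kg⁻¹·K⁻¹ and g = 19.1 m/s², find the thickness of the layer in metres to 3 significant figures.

Δz ≈ 2350 m

Hypsometric equation: Δz = (R T̄/g) ln(P₁/P₂).
R T̄/g = 244 × 427.7 / 19.1 = 5463.8 m.
ln(2690/1750) = ln(1.5371) = 0.42990.
Δz = 5463.8 × 0.42990 = 2348.9 m.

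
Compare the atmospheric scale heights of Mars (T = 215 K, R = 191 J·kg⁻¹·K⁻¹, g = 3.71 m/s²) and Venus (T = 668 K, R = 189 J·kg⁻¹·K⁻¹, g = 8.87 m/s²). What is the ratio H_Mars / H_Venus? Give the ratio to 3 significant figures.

H = RT/g for each body.
H_Mars = 191 × 215 / 3.71 = 11069 m.
H_Venus = 189 × 668 / 8.87 = 14234 m.
H_Mars/H_Venus = 11069/14234 = 0.77765.

H_Mars/H_Venus ≈ 0.778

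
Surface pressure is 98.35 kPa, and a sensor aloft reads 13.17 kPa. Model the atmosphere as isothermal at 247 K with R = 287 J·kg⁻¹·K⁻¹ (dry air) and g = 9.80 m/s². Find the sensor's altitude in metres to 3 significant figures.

z ≈ 14500 m

Scale height: H = RT/g = 287 × 247 / 9.80 = 7233.6 m.
Invert the barometric formula: z = H ln(P₀/P).
P₀/P = 98.35/13.17 = 7.4677; ln(7.4677) = 2.0106.
z = 7233.6 × 2.0106 = 14544 m.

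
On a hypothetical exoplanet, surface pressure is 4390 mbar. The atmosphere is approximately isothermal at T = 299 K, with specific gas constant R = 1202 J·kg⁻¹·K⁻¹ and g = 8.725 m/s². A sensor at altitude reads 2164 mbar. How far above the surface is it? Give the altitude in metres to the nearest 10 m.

z ≈ 29140 m

Scale height: H = RT/g = 1202 × 299 / 8.725 = 41192 m.
Invert the barometric formula: z = H ln(P₀/P).
P₀/P = 4390/2164 = 2.0287; ln(2.0287) = 0.70740.
z = 41192 × 0.70740 = 29139 m.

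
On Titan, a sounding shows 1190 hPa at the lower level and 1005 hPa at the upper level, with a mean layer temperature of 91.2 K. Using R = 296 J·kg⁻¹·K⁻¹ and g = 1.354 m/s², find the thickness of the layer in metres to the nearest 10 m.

Δz ≈ 3370 m

Hypsometric equation: Δz = (R T̄/g) ln(P₁/P₂).
R T̄/g = 296 × 91.2 / 1.354 = 19937 m.
ln(1190/1005) = ln(1.1841) = 0.16898.
Δz = 19937 × 0.16898 = 3369.0 m.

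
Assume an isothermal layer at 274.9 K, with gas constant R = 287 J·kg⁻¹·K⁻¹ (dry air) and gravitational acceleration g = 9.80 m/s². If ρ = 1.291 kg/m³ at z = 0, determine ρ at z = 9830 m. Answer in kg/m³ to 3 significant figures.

ρ ≈ 0.381 kg/m³

Scale height: H = RT/g = 287 × 274.9 / 9.80 = 8050.6 m.
In an isothermal atmosphere, density decays like pressure: ρ = ρ₀ exp(−z/H).
z/H = 9830.0/8050.6 = 1.2210; exp(−1.2210) = 0.29494.
ρ = 1.291 × 0.29494 = 0.38077 kg/m³.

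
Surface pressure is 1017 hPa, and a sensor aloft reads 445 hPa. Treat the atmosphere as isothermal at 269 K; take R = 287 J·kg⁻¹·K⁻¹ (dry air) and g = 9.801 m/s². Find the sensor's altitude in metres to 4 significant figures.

Scale height: H = RT/g = 287 × 269 / 9.801 = 7877.1 m.
Invert the barometric formula: z = H ln(P₀/P).
P₀/P = 1017/445 = 2.2854; ln(2.2854) = 0.82654.
z = 7877.1 × 0.82654 = 6510.7 m.

z ≈ 6511 m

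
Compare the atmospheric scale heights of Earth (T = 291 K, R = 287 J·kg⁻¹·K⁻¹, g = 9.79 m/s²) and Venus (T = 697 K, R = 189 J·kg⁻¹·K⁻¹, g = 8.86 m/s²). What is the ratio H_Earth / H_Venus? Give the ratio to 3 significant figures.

H_Earth/H_Venus ≈ 0.574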